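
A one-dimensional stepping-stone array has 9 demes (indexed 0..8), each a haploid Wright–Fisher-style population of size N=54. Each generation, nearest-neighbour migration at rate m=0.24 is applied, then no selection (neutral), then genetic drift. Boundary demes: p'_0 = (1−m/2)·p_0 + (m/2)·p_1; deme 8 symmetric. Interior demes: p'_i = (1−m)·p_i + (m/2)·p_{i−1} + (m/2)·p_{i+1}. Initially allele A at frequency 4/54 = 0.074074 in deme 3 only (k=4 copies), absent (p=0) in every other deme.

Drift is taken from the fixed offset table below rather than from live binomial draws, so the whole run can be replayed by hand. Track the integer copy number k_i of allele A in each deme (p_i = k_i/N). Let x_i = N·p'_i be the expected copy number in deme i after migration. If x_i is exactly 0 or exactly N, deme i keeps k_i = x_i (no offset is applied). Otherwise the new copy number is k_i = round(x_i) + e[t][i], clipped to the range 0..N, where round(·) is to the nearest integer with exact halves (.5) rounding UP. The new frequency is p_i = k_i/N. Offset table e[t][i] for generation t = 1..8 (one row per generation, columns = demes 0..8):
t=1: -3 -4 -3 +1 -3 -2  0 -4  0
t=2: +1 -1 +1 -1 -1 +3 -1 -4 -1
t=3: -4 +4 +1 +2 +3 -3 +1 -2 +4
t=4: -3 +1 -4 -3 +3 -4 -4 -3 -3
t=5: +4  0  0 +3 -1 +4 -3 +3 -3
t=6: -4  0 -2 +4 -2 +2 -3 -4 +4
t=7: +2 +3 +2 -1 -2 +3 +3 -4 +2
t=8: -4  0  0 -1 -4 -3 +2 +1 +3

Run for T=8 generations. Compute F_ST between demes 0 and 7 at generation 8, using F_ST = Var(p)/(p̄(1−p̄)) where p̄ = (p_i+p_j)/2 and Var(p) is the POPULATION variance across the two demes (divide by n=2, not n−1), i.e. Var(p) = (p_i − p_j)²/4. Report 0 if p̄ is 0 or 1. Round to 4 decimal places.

t=0: k=[0 0 0 4 0 0 0 0 0]
t=1: x=[0.0000 0.0000 0.4800 3.0400 0.4800 0.0000 0.0000 0.0000 0.0000] k=[0 0 0 4 0 0 0 0 0]
t=2: x=[0.0000 0.0000 0.4800 3.0400 0.4800 0.0000 0.0000 0.0000 0.0000] k=[0 0 1 2 0 0 0 0 0]
t=3: x=[0.0000 0.1200 1.0000 1.6400 0.2400 0.0000 0.0000 0.0000 0.0000] k=[0 4 2 4 3 0 0 0 0]
t=4: x=[0.4800 3.2800 2.4800 3.6400 2.7600 0.3600 0.0000 0.0000 0.0000] k=[0 4 0 1 6 0 0 0 0]
t=5: x=[0.4800 3.0400 0.6000 1.4800 4.6800 0.7200 0.0000 0.0000 0.0000] k=[4 3 1 4 4 5 0 0 0]
t=6: x=[3.8800 2.8800 1.6000 3.6400 4.1200 4.2800 0.6000 0.0000 0.0000] k=[0 3 0 8 2 6 0 0 0]
t=7: x=[0.3600 2.2800 1.3200 6.3200 3.2000 4.8000 0.7200 0.0000 0.0000] k=[2 5 3 5 1 8 4 0 0]
t=8: x=[2.3600 4.4000 3.4800 4.2800 2.3200 6.6800 4.0000 0.4800 0.0000] k=[0 4 3 3 0 4 6 1 0]

0.0093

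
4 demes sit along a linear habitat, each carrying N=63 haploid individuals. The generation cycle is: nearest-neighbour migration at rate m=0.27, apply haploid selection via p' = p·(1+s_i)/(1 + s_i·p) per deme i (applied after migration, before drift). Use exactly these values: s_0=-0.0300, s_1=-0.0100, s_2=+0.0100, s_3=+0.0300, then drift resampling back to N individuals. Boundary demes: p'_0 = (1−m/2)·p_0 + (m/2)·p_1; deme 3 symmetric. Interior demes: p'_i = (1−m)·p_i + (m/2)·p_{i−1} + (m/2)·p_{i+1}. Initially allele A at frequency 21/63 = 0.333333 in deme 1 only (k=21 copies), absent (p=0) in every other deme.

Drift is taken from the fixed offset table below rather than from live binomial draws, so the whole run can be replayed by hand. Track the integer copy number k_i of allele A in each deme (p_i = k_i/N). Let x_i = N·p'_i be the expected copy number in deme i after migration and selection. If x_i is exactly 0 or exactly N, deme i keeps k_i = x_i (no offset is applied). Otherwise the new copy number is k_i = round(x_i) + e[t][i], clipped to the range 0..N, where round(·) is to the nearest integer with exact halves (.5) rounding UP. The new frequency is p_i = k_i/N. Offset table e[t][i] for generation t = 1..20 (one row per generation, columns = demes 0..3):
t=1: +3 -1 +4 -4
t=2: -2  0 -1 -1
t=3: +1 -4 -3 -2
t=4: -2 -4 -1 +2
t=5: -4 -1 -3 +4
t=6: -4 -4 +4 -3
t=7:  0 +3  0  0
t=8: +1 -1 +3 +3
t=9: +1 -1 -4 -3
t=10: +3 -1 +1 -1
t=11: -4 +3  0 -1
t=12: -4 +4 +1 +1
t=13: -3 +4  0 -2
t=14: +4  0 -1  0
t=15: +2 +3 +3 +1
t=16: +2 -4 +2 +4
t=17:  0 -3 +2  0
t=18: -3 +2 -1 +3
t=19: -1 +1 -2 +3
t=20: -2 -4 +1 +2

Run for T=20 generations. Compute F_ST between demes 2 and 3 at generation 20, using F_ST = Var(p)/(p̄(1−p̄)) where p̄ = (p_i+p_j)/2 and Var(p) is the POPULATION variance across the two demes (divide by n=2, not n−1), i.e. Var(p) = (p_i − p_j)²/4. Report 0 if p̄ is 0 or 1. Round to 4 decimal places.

t=0: k=[0 21 0 0]
t=1: x=[2.7537 15.2137 2.8621 0.0000] k=[6 14 7 0]
t=2: x=[6.8908 11.8778 7.0622 0.9729] k=[5 12 6 0]
t=3: x=[5.7830 10.1591 6.0542 0.8340] k=[7 6 3 0]
t=4: x=[6.6809 5.6779 3.0286 0.4171] k=[5 2 2 2]
t=5: x=[4.4669 2.3819 2.0194 2.0580] k=[0 1 0 6]
t=6: x=[0.1310 0.7228 0.9543 5.3325] k=[0 0 5 2]
t=7: x=[0.0000 0.6683 3.9567 2.4743] k=[0 4 4 2]
t=8: x=[0.5239 3.4273 3.7651 2.3356] k=[2 2 7 5]
t=9: x=[1.9418 2.6494 6.1097 5.4145] k=[3 2 2 2]
t=10: x=[2.7828 2.1144 2.0194 2.0580] k=[6 1 3 1]
t=11: x=[5.1784 1.9261 2.4836 1.3073] k=[1 5 2 0]
t=12: x=[1.4949 4.0170 2.1556 0.2781] k=[0 8 3 1]
t=13: x=[1.0481 6.1887 3.4372 1.3073] k=[0 10 3 0]
t=14: x=[1.3103 7.6373 3.5734 0.4171] k=[5 8 3 0]
t=15: x=[5.2564 6.8583 3.3010 0.4171] k=[7 10 6 1]
t=16: x=[7.2083 8.9774 5.9181 1.7239] k=[9 5 8 6]
t=17: x=[8.2394 5.8911 7.3897 6.4389] k=[8 3 9 6]
t=18: x=[7.1301 4.4433 7.8531 6.5771] k=[4 6 7 10]
t=19: x=[4.1503 5.8118 7.3342 9.8379] k=[3 7 5 13]
t=20: x=[3.4396 6.1341 6.4070 12.2083] k=[1 2 7 14]

0.0222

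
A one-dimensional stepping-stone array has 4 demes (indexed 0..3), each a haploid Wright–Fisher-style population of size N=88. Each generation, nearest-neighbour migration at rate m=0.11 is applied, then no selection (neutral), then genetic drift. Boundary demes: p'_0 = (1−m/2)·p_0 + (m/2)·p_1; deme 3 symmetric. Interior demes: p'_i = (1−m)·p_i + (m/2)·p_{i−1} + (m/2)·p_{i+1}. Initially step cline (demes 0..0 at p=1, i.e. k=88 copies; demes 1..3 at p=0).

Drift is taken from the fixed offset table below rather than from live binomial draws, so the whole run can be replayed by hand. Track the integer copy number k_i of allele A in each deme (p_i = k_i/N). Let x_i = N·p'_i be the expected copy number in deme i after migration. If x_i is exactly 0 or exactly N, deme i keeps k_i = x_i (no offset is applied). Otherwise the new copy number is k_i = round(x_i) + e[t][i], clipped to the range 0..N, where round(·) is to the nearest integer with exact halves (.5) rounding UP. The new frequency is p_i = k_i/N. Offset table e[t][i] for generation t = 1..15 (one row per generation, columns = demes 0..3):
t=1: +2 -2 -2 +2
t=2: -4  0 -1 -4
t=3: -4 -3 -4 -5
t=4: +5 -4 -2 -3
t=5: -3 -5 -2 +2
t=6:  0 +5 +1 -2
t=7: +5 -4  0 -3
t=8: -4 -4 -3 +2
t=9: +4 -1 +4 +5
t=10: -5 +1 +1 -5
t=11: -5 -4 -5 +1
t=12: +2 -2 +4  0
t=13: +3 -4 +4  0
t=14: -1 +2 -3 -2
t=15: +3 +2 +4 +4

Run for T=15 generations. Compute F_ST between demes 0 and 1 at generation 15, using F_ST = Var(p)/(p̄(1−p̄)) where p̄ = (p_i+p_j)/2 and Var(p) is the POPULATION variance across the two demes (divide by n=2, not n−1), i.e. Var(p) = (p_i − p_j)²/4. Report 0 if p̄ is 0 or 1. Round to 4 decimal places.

0.1026

t=0: k=[88 0 0 0]
t=1: x=[83.1600 4.8400 0.0000 0.0000] k=[85 3 0 0]
t=2: x=[80.4900 7.3450 0.1650 0.0000] k=[76 7 0 0]
t=3: x=[72.2050 10.4100 0.3850 0.0000] k=[68 7 0 0]
t=4: x=[64.6450 9.9700 0.3850 0.0000] k=[70 6 0 0]
t=5: x=[66.4800 9.1900 0.3300 0.0000] k=[63 4 0 0]
t=6: x=[59.7550 7.0250 0.2200 0.0000] k=[60 12 1 0]
t=7: x=[57.3600 14.0350 1.5500 0.0550] k=[62 10 2 0]
t=8: x=[59.1400 12.4200 2.3300 0.1100] k=[55 8 0 2]
t=9: x=[52.4150 10.1450 0.5500 1.8900] k=[56 9 5 7]
t=10: x=[53.4150 11.3650 5.3300 6.8900] k=[48 12 6 2]
t=11: x=[46.0200 13.6500 6.1100 2.2200] k=[41 10 1 3]
t=12: x=[39.2950 11.2100 1.6050 2.8900] k=[41 9 6 3]
t=13: x=[39.2400 10.5950 6.0000 3.1650] k=[42 7 10 3]
t=14: x=[40.0750 9.0900 9.4500 3.3850] k=[39 11 6 1]
t=15: x=[37.4600 12.2650 6.0000 1.2750] k=[40 14 10 5]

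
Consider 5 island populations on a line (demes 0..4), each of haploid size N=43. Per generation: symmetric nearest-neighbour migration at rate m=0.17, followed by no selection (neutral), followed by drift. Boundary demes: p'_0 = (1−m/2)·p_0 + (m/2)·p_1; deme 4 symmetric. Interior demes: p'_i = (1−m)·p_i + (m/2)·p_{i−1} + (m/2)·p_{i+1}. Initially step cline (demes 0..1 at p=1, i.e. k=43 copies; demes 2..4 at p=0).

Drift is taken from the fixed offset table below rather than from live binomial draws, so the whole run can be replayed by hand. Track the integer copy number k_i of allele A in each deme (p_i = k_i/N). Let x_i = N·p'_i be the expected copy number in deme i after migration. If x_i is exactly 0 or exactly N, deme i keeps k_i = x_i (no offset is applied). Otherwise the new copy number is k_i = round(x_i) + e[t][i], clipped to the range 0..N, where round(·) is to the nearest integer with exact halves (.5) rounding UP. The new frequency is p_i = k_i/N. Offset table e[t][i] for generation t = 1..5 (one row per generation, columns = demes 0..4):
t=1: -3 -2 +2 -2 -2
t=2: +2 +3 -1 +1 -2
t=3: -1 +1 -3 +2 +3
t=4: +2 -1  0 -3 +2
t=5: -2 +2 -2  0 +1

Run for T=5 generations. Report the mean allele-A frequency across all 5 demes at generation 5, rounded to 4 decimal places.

0.4233

t=0: k=[43 43 0 0 0]
t=1: x=[43.0000 39.3450 3.6550 0.0000 0.0000] k=[43 37 6 0 0]
t=2: x=[42.4900 34.8750 8.1250 0.5100 0.0000] k=[43 38 7 2 0]
t=3: x=[42.5750 35.7900 9.2100 2.2550 0.1700] k=[42 37 6 4 3]
t=4: x=[41.5750 34.7900 8.4650 4.0850 3.0850] k=[43 34 8 1 5]
t=5: x=[42.2350 32.5550 9.6150 1.9350 4.6600] k=[40 35 8 2 6]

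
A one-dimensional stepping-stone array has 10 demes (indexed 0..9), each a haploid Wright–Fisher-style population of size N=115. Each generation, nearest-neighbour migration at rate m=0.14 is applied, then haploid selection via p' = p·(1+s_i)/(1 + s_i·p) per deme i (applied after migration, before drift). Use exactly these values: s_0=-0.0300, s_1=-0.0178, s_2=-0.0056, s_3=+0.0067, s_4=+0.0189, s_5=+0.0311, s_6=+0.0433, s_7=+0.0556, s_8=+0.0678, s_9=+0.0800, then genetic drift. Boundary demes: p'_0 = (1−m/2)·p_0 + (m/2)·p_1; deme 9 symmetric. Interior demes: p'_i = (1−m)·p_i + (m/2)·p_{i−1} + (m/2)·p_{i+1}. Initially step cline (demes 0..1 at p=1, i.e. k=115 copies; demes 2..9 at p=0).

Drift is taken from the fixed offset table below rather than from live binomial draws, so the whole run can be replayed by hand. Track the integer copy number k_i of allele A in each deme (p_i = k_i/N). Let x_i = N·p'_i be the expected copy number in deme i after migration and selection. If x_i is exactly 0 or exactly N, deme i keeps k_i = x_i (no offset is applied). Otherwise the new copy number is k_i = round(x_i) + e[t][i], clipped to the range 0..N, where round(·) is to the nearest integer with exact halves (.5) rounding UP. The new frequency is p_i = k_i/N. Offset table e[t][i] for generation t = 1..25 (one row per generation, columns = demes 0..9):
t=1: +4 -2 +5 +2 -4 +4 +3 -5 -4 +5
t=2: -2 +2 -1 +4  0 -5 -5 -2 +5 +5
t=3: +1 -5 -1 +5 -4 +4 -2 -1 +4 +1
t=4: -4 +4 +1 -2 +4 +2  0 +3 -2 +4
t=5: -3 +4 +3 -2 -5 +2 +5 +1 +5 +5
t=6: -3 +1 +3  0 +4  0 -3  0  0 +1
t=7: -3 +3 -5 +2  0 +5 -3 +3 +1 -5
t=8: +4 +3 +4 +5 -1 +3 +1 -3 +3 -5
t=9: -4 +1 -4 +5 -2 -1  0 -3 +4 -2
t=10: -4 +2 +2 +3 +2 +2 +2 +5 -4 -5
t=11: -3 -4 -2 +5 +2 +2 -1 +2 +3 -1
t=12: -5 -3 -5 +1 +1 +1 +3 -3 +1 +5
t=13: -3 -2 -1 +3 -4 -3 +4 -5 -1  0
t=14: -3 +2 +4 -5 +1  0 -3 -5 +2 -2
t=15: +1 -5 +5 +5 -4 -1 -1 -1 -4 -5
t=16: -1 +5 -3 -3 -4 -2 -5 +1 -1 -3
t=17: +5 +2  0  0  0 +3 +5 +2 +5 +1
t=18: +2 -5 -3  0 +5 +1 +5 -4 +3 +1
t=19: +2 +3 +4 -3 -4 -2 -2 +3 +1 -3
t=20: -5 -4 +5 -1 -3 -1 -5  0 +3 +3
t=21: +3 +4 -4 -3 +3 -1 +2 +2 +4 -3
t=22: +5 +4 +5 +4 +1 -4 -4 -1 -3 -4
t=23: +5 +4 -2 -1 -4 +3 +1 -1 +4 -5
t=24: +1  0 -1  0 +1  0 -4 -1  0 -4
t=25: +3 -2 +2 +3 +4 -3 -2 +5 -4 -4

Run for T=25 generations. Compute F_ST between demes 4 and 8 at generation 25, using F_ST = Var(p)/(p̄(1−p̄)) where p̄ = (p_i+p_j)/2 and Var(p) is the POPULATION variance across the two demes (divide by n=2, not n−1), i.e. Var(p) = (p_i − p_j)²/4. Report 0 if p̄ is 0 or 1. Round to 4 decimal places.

t=0: k=[115 115 0 0 0 0 0 0 0 0]
t=1: x=[115.0000 106.8145 8.0081 0.0000 0.0000 0.0000 0.0000 0.0000 0.0000 0.0000] k=[115 105 13 0 0 0 0 0 0 0]
t=2: x=[114.2785 99.0144 18.4429 0.9160 0.0000 0.0000 0.0000 0.0000 0.0000 0.0000] k=[112 101 17 5 0 0 0 0 0 0]
t=3: x=[111.1173 95.6021 21.9401 5.5250 0.3566 0.0000 0.0000 0.0000 0.0000 0.0000] k=[112 91 21 11 0 0 0 0 0 0]
t=4: x=[110.3973 87.1931 25.0897 10.9962 0.7845 0.0000 0.0000 0.0000 0.0000 0.0000] k=[106 91 26 9 5 0 0 0 0 0]
t=5: x=[104.6671 87.1224 29.2374 9.9706 5.0191 0.3609 0.0000 0.0000 0.0000 0.0000] k=[102 91 32 8 0 2 0 0 0 0]
t=6: x=[100.8565 87.2638 34.3146 9.1762 0.7131 1.7727 0.1461 0.0000 0.0000 0.0000] k=[98 88 37 9 5 2 0 0 0 0]
t=7: x=[96.8390 84.7312 38.4661 10.7449 5.1615 2.1332 0.1461 0.0000 0.0000 0.0000] k=[94 88 33 13 5 7 0 0 0 0]
t=8: x=[93.0440 84.1664 35.3124 13.9215 5.8023 6.5568 0.5111 0.0000 0.0000 0.0000] k=[97 87 39 19 5 10 2 0 0 0]
t=9: x=[95.8181 83.9345 40.8120 19.5280 6.4429 9.3497 2.5225 0.1478 0.0000 0.0000] k=[92 85 37 25 4 8 3 0 0 0]
t=10: x=[90.9355 81.7068 39.3745 24.4985 5.8531 7.5841 3.2721 0.2217 0.0000 0.0000] k=[87 84 41 27 8 10 5 5 0 0]
t=11: x=[86.1365 80.7698 42.8789 26.7870 9.6340 9.7806 5.5704 4.8975 0.3737 0.0000] k=[83 77 41 32 12 12 5 7 3 0]
t=12: x=[81.8662 74.4297 42.7391 31.3821 13.6233 11.8311 5.8614 6.9238 3.2722 0.2268] k=[77 71 38 32 15 13 9 4 4 5]
t=13: x=[75.7968 68.6138 39.7438 31.3821 16.3103 13.2140 9.2854 4.5822 4.3355 5.3062] k=[73 67 39 34 12 10 13 0 3 5]
t=14: x=[71.7613 64.9529 40.4626 32.9668 13.6233 10.6421 12.3392 1.1816 3.1233 5.2311] k=[69 67 44 28 15 11 9 0 5 3]
t=15: x=[68.0160 65.0231 44.3369 28.3524 15.8846 11.4520 8.8501 1.0340 4.8030 3.3838] k=[69 60 49 33 12 10 8 0 1 0]
t=16: x=[67.5232 59.3443 48.4924 32.8064 13.5522 10.2832 7.8857 0.6648 0.9178 0.0756] k=[67 64 45 30 10 8 3 2 0 0]
t=17: x=[65.9351 62.3677 45.1259 29.7972 11.4516 8.0154 3.4178 2.0354 0.1495 0.0000] k=[71 64 45 30 11 11 8 4 5 0]
t=18: x=[69.6763 62.6482 45.1259 29.8674 12.5376 11.0932 8.2487 4.5822 4.8774 0.3779] k=[72 58 42 30 18 12 13 1 8 1]
t=19: x=[70.1898 57.3436 42.1300 30.1483 18.7115 12.8351 12.5563 2.4568 7.4651 1.6075] k=[72 60 46 27 15 11 11 5 8 0]
t=20: x=[70.3308 59.3443 45.4955 27.6299 15.8136 11.5954 10.9943 5.9269 7.6874 0.6046] k=[65 55 50 27 13 11 6 6 11 4]
t=21: x=[63.4351 54.8345 48.5824 27.7704 14.0696 11.0932 6.6092 6.6825 10.7843 4.8341] k=[66 59 45 25 17 10 9 9 15 2]
t=22: x=[64.6495 57.9937 44.4268 25.9740 17.3440 10.7139 9.4305 9.8987 14.4801 3.1365] k=[70 62 49 30 18 7 5 9 11 0]
t=23: x=[68.5995 61.1360 48.4225 30.6399 18.3570 7.8511 5.6432 9.3127 10.7104 0.8312] k=[74 65 46 30 14 11 7 8 15 0]
t=24: x=[72.5577 63.7903 46.0549 30.1483 15.1547 11.2367 7.6471 8.8521 14.2594 1.1332] k=[74 64 45 30 16 11 4 8 14 0]
t=25: x=[72.4871 62.8586 45.1259 30.2185 16.8981 11.1650 4.9676 8.5589 13.3551 1.0577] k=[75 61 47 33 21 8 3 14 9 0]

0.0240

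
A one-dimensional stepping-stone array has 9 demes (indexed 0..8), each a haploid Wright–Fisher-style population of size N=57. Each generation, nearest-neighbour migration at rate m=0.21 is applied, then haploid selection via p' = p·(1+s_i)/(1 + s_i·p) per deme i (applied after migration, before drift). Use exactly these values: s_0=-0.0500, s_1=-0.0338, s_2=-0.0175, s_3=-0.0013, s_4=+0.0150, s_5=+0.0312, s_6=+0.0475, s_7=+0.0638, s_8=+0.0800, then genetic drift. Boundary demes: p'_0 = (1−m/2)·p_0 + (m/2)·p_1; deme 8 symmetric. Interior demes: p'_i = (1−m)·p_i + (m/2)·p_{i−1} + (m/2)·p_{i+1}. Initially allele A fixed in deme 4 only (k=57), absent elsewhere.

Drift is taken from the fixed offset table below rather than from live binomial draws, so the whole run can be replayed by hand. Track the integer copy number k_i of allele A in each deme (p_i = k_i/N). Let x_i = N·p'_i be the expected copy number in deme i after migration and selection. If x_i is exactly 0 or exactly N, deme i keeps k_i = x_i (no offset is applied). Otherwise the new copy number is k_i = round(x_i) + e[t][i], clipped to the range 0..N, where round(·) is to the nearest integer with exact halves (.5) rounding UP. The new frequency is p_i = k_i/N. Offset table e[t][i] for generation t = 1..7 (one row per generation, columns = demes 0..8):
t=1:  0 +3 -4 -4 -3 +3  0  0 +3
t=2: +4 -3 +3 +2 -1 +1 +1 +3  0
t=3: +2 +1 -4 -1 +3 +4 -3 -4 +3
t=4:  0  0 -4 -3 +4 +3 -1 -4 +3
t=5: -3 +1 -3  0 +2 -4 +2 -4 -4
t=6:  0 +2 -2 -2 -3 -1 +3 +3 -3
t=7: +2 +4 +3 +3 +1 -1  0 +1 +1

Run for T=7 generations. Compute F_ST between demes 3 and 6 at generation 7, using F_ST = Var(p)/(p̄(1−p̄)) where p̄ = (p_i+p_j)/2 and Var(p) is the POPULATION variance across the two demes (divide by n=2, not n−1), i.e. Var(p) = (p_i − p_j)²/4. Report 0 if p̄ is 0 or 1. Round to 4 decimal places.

0.0020

t=0: k=[0 0 0 0 57 0 0 0 0]
t=1: x=[0.0000 0.0000 0.0000 5.9780 45.1702 6.1516 0.0000 0.0000 0.0000] k=[0 0 0 2 42 9 0 0 0]
t=2: x=[0.0000 0.0000 0.2063 5.9830 34.5380 11.8050 0.9891 0.0000 0.0000] k=[0 0 3 8 34 13 2 0 0]
t=3: x=[0.0000 0.3044 3.1569 10.1941 29.2770 14.3778 3.0773 0.2233 0.0000] k=[0 1 0 9 32 18 0 0 0]
t=4: x=[0.0998 0.7637 1.0320 10.4589 28.3271 17.9557 1.9767 0.0000 0.0000] k=[0 1 0 7 32 21 1 0 0]
t=5: x=[0.0998 0.7637 0.8255 8.8802 28.4322 20.4562 3.1295 0.1117 0.0000] k=[0 2 0 9 30 16 5 0 0]
t=6: x=[0.1995 1.5280 1.1352 10.2491 26.5360 16.6751 5.8699 0.5582 0.0000] k=[0 4 0 8 24 16 9 4 0]
t=7: x=[0.3991 3.0589 1.2384 8.8303 21.6797 16.4624 9.5740 4.3469 0.4533] k=[2 7 4 12 23 15 10 5 1]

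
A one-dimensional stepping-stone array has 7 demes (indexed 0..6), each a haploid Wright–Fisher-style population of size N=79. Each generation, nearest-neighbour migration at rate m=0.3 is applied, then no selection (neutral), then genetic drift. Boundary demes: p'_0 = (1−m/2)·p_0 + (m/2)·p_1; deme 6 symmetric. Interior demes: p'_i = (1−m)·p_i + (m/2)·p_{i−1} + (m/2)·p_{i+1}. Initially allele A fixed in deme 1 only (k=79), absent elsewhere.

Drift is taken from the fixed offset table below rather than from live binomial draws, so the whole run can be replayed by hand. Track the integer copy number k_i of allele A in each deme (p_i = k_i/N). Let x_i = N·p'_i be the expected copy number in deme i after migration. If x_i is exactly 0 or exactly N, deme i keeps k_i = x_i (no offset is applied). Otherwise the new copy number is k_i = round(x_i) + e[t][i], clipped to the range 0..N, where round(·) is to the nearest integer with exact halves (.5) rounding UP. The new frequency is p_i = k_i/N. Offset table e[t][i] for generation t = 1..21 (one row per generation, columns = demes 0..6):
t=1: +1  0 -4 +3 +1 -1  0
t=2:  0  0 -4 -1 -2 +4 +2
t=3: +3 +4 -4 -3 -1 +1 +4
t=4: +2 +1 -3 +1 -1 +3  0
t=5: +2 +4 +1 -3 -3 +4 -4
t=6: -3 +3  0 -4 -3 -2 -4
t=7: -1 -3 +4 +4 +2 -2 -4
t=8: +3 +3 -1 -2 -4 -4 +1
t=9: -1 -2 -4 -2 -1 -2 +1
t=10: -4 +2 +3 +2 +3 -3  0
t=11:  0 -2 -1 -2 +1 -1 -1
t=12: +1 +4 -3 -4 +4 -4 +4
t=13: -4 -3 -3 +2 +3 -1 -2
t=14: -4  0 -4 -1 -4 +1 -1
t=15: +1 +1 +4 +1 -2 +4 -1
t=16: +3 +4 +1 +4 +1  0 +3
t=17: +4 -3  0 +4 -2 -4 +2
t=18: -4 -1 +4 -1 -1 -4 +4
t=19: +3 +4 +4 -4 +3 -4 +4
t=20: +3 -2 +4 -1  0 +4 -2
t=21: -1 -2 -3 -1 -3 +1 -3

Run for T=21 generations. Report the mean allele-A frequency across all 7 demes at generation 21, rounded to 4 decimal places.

0.1627

t=0: k=[0 79 0 0 0 0 0]
t=1: x=[11.8500 55.3000 11.8500 0.0000 0.0000 0.0000 0.0000] k=[13 55 8 0 0 0 0]
t=2: x=[19.3000 41.6500 13.8500 1.2000 0.0000 0.0000 0.0000] k=[19 42 10 0 0 0 0]
t=3: x=[22.4500 33.7500 13.3000 1.5000 0.0000 0.0000 0.0000] k=[25 38 9 0 0 0 0]
t=4: x=[26.9500 31.7000 12.0000 1.3500 0.0000 0.0000 0.0000] k=[29 33 9 2 0 0 0]
t=5: x=[29.6000 28.8000 11.5500 2.7500 0.3000 0.0000 0.0000] k=[32 33 13 0 0 0 0]
t=6: x=[32.1500 29.8500 14.0500 1.9500 0.0000 0.0000 0.0000] k=[29 33 14 0 0 0 0]
t=7: x=[29.6000 29.5500 14.7500 2.1000 0.0000 0.0000 0.0000] k=[29 27 19 6 0 0 0]
t=8: x=[28.7000 26.1000 18.2500 7.0500 0.9000 0.0000 0.0000] k=[32 29 17 5 0 0 0]
t=9: x=[31.5500 27.6500 17.0000 6.0500 0.7500 0.0000 0.0000] k=[31 26 13 4 0 0 0]
t=10: x=[30.2500 24.8000 13.6000 4.7500 0.6000 0.0000 0.0000] k=[26 27 17 7 4 0 0]
t=11: x=[26.1500 25.3500 17.0000 8.0500 3.8500 0.6000 0.0000] k=[26 23 16 6 5 0 0]
t=12: x=[25.5500 22.4000 15.5500 7.3500 4.4000 0.7500 0.0000] k=[27 26 13 3 8 0 0]
t=13: x=[26.8500 24.2000 13.4500 5.2500 6.0500 1.2000 0.0000] k=[23 21 10 7 9 0 0]
t=14: x=[22.7000 19.6500 11.2000 7.7500 7.3500 1.3500 0.0000] k=[19 20 7 7 3 2 0]
t=15: x=[19.1500 17.9000 8.9500 6.4000 3.4500 1.8500 0.3000] k=[20 19 13 7 1 6 0]
t=16: x=[19.8500 18.2500 13.0000 7.0000 2.6500 4.3500 0.9000] k=[23 22 14 11 4 4 4]
t=17: x=[22.8500 20.9500 14.7500 10.4000 5.0500 4.0000 4.0000] k=[27 18 15 14 3 0 6]
t=18: x=[25.6500 18.9000 15.3000 12.5000 4.2000 1.3500 5.1000] k=[22 18 19 12 3 0 9]
t=19: x=[21.4000 18.7500 17.8000 11.7000 3.9000 1.8000 7.6500] k=[24 23 22 8 7 0 12]
t=20: x=[23.8500 23.0000 20.0500 9.9500 6.1000 2.8500 10.2000] k=[27 21 24 9 6 7 8]
t=21: x=[26.1000 22.3500 21.3000 10.8000 6.6000 7.0000 7.8500] k=[25 20 18 10 4 8 5]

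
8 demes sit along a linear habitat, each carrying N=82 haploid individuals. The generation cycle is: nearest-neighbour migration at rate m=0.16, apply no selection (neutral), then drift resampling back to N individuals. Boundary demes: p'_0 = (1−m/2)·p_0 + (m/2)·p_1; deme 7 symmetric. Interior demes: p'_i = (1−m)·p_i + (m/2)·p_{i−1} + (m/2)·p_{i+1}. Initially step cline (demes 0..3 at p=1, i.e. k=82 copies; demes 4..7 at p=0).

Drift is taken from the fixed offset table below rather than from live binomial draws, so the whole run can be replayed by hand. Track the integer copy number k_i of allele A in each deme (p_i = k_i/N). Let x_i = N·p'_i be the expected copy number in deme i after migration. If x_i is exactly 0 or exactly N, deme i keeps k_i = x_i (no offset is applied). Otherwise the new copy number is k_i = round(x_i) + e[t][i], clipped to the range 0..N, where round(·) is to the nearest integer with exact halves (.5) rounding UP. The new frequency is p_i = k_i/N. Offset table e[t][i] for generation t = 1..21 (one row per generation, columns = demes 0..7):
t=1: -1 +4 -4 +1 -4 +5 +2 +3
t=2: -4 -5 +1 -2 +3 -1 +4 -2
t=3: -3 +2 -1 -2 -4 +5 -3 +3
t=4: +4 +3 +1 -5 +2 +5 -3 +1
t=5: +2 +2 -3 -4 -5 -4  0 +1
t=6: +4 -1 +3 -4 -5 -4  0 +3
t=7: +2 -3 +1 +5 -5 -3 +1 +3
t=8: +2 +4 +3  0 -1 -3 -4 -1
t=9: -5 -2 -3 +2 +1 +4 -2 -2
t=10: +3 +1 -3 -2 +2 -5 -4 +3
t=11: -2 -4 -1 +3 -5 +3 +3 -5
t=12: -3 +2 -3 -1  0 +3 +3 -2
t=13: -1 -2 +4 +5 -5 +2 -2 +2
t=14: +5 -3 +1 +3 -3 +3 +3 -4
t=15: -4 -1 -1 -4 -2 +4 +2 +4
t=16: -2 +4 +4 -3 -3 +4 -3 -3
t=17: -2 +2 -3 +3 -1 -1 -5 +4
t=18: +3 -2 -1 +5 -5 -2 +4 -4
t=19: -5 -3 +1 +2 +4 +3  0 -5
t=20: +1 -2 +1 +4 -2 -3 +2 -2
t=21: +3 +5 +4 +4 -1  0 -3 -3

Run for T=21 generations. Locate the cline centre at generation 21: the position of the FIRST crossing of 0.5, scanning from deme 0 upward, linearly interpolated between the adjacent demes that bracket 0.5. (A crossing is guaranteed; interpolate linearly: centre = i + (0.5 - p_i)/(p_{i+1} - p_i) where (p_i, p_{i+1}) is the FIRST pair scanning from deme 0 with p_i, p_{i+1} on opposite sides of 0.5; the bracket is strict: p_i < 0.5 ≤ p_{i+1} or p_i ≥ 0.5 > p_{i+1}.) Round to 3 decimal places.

t=0: k=[82 82 82 82 0 0 0 0]
t=1: x=[82.0000 82.0000 82.0000 75.4400 6.5600 0.0000 0.0000 0.0000] k=[82 82 82 76 3 0 0 0]
t=2: x=[82.0000 82.0000 81.5200 70.6400 8.6000 0.2400 0.0000 0.0000] k=[82 82 82 69 12 0 0 0]
t=3: x=[82.0000 82.0000 80.9600 65.4800 15.6000 0.9600 0.0000 0.0000] k=[82 82 80 63 12 6 0 0]
t=4: x=[82.0000 81.8400 78.8000 60.2800 15.6000 6.0000 0.4800 0.0000] k=[82 82 80 55 18 11 0 0]
t=5: x=[82.0000 81.8400 78.1600 54.0400 20.4000 10.6800 0.8800 0.0000] k=[82 82 75 50 15 7 1 0]
t=6: x=[82.0000 81.4400 73.5600 49.2000 17.1600 7.1600 1.4000 0.0800] k=[82 80 77 45 12 3 1 3]
t=7: x=[81.8400 79.9200 74.6800 44.9200 13.9200 3.5600 1.3200 2.8400] k=[82 77 76 50 9 1 2 6]
t=8: x=[81.6000 77.3200 74.0000 48.8000 11.6400 1.7200 2.2400 5.6800] k=[82 81 77 49 11 0 0 5]
t=9: x=[81.9200 80.7600 75.0800 48.2000 13.1600 0.8800 0.4000 4.6000] k=[77 79 72 50 14 5 0 3]
t=10: x=[77.1600 78.2800 70.8000 48.8800 16.1600 5.3200 0.6400 2.7600] k=[80 79 68 47 18 0 0 6]
t=11: x=[79.9200 78.2000 67.2000 46.3600 18.8800 1.4400 0.4800 5.5200] k=[78 74 66 49 14 4 3 1]
t=12: x=[77.6800 73.6800 65.2800 47.5600 16.0000 4.7200 2.9200 1.1600] k=[75 76 62 47 16 8 6 0]
t=13: x=[75.0800 74.8000 61.9200 45.7200 17.8400 8.4800 5.6800 0.4800] k=[74 73 66 51 13 10 4 2]
t=14: x=[73.9200 72.5200 65.3600 49.1600 15.8000 9.7600 4.3200 2.1600] k=[79 70 66 52 13 13 7 0]
t=15: x=[78.2800 70.4000 65.2000 50.0000 16.1200 12.5200 6.9200 0.5600] k=[74 69 64 46 14 17 9 5]
t=16: x=[73.6000 69.0000 62.9600 44.8800 16.8000 16.1200 9.3200 5.3200] k=[72 73 67 42 14 20 6 2]
t=17: x=[72.0800 72.4400 65.4800 41.7600 16.7200 18.4000 6.8000 2.3200] k=[70 74 62 45 16 17 2 6]
t=18: x=[70.3200 72.7200 61.6000 44.0400 18.4000 15.7200 3.5200 5.6800] k=[73 71 61 49 13 14 8 2]
t=19: x=[72.8400 70.3600 60.8400 47.0800 15.9600 13.4400 8.0000 2.4800] k=[68 67 62 49 20 16 8 0]
t=20: x=[67.9200 66.6800 61.3600 47.7200 22.0000 15.6800 8.0000 0.6400] k=[69 65 62 52 20 13 10 0]
t=21: x=[68.6800 65.0800 61.4400 50.2400 22.0000 13.3200 9.4400 0.8000] k=[72 70 65 54 21 13 6 0]

3.394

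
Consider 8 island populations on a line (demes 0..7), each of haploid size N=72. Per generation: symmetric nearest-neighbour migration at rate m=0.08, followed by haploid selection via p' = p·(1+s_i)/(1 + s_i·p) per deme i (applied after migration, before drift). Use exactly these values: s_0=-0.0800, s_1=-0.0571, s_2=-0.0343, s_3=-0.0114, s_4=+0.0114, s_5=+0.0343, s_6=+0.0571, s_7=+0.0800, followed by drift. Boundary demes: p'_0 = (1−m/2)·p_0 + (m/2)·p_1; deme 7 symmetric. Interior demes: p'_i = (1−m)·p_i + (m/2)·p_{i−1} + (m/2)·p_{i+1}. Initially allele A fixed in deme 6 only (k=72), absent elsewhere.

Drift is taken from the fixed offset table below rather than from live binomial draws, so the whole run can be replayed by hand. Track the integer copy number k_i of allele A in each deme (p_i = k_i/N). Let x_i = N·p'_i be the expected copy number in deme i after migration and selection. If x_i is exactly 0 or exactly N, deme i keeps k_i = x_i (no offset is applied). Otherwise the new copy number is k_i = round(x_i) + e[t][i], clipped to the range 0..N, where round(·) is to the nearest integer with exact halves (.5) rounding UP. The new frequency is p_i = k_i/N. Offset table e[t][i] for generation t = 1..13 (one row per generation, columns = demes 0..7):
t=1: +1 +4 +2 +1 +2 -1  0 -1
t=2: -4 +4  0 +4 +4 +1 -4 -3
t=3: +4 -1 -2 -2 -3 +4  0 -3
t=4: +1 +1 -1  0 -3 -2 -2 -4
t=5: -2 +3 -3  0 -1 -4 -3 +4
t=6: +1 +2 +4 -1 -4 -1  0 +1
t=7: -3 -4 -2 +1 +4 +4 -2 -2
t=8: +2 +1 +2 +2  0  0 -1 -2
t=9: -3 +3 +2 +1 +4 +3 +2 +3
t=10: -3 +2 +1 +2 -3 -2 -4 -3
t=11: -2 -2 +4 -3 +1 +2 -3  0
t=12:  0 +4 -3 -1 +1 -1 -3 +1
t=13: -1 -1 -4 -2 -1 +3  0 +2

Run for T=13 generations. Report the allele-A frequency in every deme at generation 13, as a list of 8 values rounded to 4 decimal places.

[0.0000, 0.0417, 0.0000, 0.0000, 0.0972, 0.3056, 0.3472, 0.2778]

t=0: k=[0 0 0 0 0 0 72 0]
t=1: x=[0.0000 0.0000 0.0000 0.0000 0.0000 2.9747 66.5275 3.1005] k=[0 0 0 0 0 2 67 2]
t=2: x=[0.0000 0.0000 0.0000 0.0000 0.0809 4.6650 62.2766 4.9427] k=[0 0 0 0 4 6 58 2]
t=3: x=[0.0000 0.0000 0.0000 0.1582 3.9622 8.2430 54.4281 4.5577] k=[0 0 0 0 1 12 54 2]
t=4: x=[0.0000 0.0000 0.0000 0.0395 1.4156 13.6083 51.0738 4.3865] k=[0 0 0 0 0 12 49 0]
t=5: x=[0.0000 0.0000 0.0000 0.0000 0.4854 13.3631 46.4820 2.1122] k=[0 0 0 0 0 9 43 6]
t=6: x=[0.0000 0.0000 0.0000 0.0000 0.3641 10.2940 41.1428 8.0118] k=[0 0 0 0 0 9 41 9]
t=7: x=[0.0000 0.0000 0.0000 0.0000 0.3641 10.2120 39.4328 10.9770] k=[0 0 0 0 4 14 37 9]
t=8: x=[0.0000 0.0000 0.0000 0.1582 4.2855 14.9149 35.9592 10.8081] k=[0 0 0 2 4 15 35 9]
t=9: x=[0.0000 0.0000 0.0773 1.9778 4.4067 15.7714 34.1552 10.7236] k=[0 0 2 3 8 19 36 14]
t=10: x=[0.0000 0.0754 1.8945 3.1255 8.3231 19.7192 35.4386 15.8090] k=[0 2 3 5 5 18 31 13]
t=11: x=[0.0736 1.8510 2.9400 4.8677 5.5781 18.4591 30.7339 14.5951] k=[0 0 7 2 7 20 28 15]
t=12: x=[0.0000 0.2641 6.3160 2.3735 7.3949 20.2878 28.1055 16.4775] k=[0 4 3 1 8 19 25 17]
t=13: x=[0.1472 3.5939 2.8625 1.3448 8.2424 19.2722 25.3443 18.3524] k=[0 3 0 0 7 22 25 20]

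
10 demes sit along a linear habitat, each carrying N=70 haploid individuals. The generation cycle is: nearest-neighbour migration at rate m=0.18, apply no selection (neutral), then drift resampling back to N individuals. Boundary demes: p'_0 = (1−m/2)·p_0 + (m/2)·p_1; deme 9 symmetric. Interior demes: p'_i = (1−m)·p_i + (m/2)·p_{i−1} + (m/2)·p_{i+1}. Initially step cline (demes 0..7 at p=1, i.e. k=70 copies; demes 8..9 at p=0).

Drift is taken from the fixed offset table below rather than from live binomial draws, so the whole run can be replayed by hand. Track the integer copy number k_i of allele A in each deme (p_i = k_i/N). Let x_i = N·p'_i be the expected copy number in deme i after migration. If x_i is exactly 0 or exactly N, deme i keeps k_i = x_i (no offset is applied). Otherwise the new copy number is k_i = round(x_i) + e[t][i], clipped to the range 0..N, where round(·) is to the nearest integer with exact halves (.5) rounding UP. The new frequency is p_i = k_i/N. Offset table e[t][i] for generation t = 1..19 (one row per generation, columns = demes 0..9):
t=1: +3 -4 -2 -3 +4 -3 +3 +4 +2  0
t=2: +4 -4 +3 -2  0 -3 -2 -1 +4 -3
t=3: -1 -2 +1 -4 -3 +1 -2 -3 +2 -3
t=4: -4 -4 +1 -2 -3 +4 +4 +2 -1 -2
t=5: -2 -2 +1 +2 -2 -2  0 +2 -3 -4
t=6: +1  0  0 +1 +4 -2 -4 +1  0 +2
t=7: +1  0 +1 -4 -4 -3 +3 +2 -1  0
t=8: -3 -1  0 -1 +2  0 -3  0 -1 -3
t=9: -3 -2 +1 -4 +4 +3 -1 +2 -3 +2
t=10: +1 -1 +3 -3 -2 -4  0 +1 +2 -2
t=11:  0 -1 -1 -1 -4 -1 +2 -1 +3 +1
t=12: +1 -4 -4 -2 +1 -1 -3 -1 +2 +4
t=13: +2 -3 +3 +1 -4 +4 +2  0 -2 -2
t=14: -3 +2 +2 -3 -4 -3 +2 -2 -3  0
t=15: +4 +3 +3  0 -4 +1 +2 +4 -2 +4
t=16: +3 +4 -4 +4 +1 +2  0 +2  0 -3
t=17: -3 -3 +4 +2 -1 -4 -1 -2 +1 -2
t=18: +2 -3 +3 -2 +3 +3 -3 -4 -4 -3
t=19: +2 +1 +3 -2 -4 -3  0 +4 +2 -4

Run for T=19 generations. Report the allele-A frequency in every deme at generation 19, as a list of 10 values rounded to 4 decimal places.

[1.0000, 0.9429, 1.0000, 0.8571, 0.7857, 0.8000, 0.7571, 0.6429, 0.4000, 0.1714]

t=0: k=[70 70 70 70 70 70 70 70 0 0]
t=1: x=[70.0000 70.0000 70.0000 70.0000 70.0000 70.0000 70.0000 63.7000 6.3000 0.0000] k=[70 70 70 70 70 70 70 68 8 0]
t=2: x=[70.0000 70.0000 70.0000 70.0000 70.0000 70.0000 69.8200 62.7800 12.6800 0.7200] k=[70 70 70 70 70 70 68 62 17 0]
t=3: x=[70.0000 70.0000 70.0000 70.0000 70.0000 69.8200 67.6400 58.4900 19.5200 1.5300] k=[70 70 70 70 70 70 66 55 22 0]
t=4: x=[70.0000 70.0000 70.0000 70.0000 70.0000 69.6400 65.3700 53.0200 22.9900 1.9800] k=[70 70 70 70 70 70 69 55 22 0]
t=5: x=[70.0000 70.0000 70.0000 70.0000 70.0000 69.9100 67.8300 53.2900 22.9900 1.9800] k=[70 70 70 70 70 68 68 55 20 0]
t=6: x=[70.0000 70.0000 70.0000 70.0000 69.8200 68.1800 66.8300 53.0200 21.3500 1.8000] k=[70 70 70 70 70 66 63 54 21 4]
t=7: x=[70.0000 70.0000 70.0000 70.0000 69.6400 66.0900 62.4600 51.8400 22.4400 5.5300] k=[70 70 70 70 66 63 65 54 21 6]
t=8: x=[70.0000 70.0000 70.0000 69.6400 66.0900 63.4500 63.8300 52.0200 22.6200 7.3500] k=[70 70 70 69 68 63 61 52 22 4]
t=9: x=[70.0000 70.0000 69.9100 69.0000 67.6400 63.2700 60.3700 50.1100 23.0800 5.6200] k=[70 70 70 65 70 66 59 52 20 8]
t=10: x=[70.0000 70.0000 69.5500 65.9000 69.1900 65.7300 59.0000 49.7500 21.8000 9.0800] k=[70 70 70 63 67 62 59 51 24 7]
t=11: x=[70.0000 70.0000 69.3700 63.9900 66.1900 62.1800 58.5500 49.2900 24.9000 8.5300] k=[70 70 68 63 62 61 61 48 28 10]
t=12: x=[70.0000 69.8200 67.7300 63.3600 62.0000 61.0900 59.8300 47.3700 28.1800 11.6200] k=[70 66 64 61 63 60 57 46 30 16]
t=13: x=[69.6400 66.1800 63.9100 61.4500 62.5500 60.0000 56.2800 45.5500 30.1800 17.2600] k=[70 63 67 62 59 64 58 46 28 15]
t=14: x=[69.3700 63.9900 66.1900 62.1800 59.7200 63.0100 57.4600 45.4600 28.4500 16.1700] k=[66 66 68 59 56 60 59 43 25 16]
t=15: x=[66.0000 66.1800 67.0100 59.5400 56.6300 59.5500 57.6500 42.8200 25.8100 16.8100] k=[70 69 70 60 53 61 60 47 24 21]
t=16: x=[69.9100 69.1800 69.0100 60.2700 54.3500 60.1900 58.9200 46.1000 25.8000 21.2700] k=[70 70 65 64 55 62 59 48 26 18]
t=17: x=[70.0000 69.5500 65.3600 63.2800 56.4400 61.1000 58.2800 47.0100 27.2600 18.7200] k=[70 67 69 65 55 57 57 45 28 17]
t=18: x=[69.7300 67.4500 68.4600 64.4600 56.0800 56.8200 55.9200 44.5500 28.5400 17.9900] k=[70 64 70 62 59 60 53 41 25 15]
t=19: x=[69.4600 65.0800 68.7400 62.4500 59.3600 59.2800 52.5500 40.6400 25.5400 15.9000] k=[70 66 70 60 55 56 53 45 28 12]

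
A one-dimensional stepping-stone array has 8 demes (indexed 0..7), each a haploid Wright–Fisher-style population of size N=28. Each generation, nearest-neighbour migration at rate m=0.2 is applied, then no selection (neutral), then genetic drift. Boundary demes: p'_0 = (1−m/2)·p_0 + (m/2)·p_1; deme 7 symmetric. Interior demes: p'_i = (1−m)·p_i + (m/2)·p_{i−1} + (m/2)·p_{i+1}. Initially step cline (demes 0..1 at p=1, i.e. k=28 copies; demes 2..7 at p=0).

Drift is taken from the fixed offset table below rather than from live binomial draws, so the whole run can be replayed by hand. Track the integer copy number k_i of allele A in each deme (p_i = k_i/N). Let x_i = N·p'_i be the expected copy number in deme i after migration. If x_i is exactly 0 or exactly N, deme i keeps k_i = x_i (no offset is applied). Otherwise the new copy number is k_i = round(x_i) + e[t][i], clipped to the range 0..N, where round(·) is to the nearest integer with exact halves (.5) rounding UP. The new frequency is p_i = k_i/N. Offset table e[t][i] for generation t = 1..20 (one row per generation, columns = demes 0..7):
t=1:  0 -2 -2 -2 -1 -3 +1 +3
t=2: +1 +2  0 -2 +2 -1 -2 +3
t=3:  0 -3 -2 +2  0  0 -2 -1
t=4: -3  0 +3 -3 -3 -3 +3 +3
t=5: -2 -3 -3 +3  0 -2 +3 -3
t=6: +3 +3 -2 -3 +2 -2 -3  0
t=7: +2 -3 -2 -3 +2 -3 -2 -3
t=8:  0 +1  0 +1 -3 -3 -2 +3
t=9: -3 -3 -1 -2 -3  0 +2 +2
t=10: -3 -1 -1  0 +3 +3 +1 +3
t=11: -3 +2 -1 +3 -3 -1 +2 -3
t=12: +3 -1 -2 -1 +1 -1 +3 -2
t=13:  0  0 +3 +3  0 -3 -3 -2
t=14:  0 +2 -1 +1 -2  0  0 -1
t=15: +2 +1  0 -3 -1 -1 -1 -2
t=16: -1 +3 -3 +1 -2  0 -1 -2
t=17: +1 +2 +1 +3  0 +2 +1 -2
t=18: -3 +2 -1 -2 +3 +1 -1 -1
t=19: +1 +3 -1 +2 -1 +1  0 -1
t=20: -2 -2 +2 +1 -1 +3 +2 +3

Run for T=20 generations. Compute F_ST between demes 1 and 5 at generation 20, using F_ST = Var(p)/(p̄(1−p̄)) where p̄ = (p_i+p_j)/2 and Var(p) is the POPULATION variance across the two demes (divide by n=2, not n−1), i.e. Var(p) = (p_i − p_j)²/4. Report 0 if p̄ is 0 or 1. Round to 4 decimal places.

t=0: k=[28 28 0 0 0 0 0 0]
t=1: x=[28.0000 25.2000 2.8000 0.0000 0.0000 0.0000 0.0000 0.0000] k=[28 23 1 0 0 0 0 0]
t=2: x=[27.5000 21.3000 3.1000 0.1000 0.0000 0.0000 0.0000 0.0000] k=[28 23 3 0 0 0 0 0]
t=3: x=[27.5000 21.5000 4.7000 0.3000 0.0000 0.0000 0.0000 0.0000] k=[28 19 3 2 0 0 0 0]
t=4: x=[27.1000 18.3000 4.5000 1.9000 0.2000 0.0000 0.0000 0.0000] k=[24 18 8 0 0 0 0 0]
t=5: x=[23.4000 17.6000 8.2000 0.8000 0.0000 0.0000 0.0000 0.0000] k=[21 15 5 4 0 0 0 0]
t=6: x=[20.4000 14.6000 5.9000 3.7000 0.4000 0.0000 0.0000 0.0000] k=[23 18 4 1 2 0 0 0]
t=7: x=[22.5000 17.1000 5.1000 1.4000 1.7000 0.2000 0.0000 0.0000] k=[25 14 3 0 4 0 0 0]
t=8: x=[23.9000 14.0000 3.8000 0.7000 3.2000 0.4000 0.0000 0.0000] k=[24 15 4 2 0 0 0 0]
t=9: x=[23.1000 14.8000 4.9000 2.0000 0.2000 0.0000 0.0000 0.0000] k=[20 12 4 0 0 0 0 0]
t=10: x=[19.2000 12.0000 4.4000 0.4000 0.0000 0.0000 0.0000 0.0000] k=[16 11 3 0 0 0 0 0]
t=11: x=[15.5000 10.7000 3.5000 0.3000 0.0000 0.0000 0.0000 0.0000] k=[13 13 3 3 0 0 0 0]
t=12: x=[13.0000 12.0000 4.0000 2.7000 0.3000 0.0000 0.0000 0.0000] k=[16 11 2 2 1 0 0 0]
t=13: x=[15.5000 10.6000 2.9000 1.9000 1.0000 0.1000 0.0000 0.0000] k=[16 11 6 5 1 0 0 0]
t=14: x=[15.5000 11.0000 6.4000 4.7000 1.3000 0.1000 0.0000 0.0000] k=[16 13 5 6 0 0 0 0]
t=15: x=[15.7000 12.5000 5.9000 5.3000 0.6000 0.0000 0.0000 0.0000] k=[18 14 6 2 0 0 0 0]
t=16: x=[17.6000 13.6000 6.4000 2.2000 0.2000 0.0000 0.0000 0.0000] k=[17 17 3 3 0 0 0 0]
t=17: x=[17.0000 15.6000 4.4000 2.7000 0.3000 0.0000 0.0000 0.0000] k=[18 18 5 6 0 0 0 0]
t=18: x=[18.0000 16.7000 6.4000 5.3000 0.6000 0.0000 0.0000 0.0000] k=[15 19 5 3 4 0 0 0]
t=19: x=[15.4000 17.2000 6.2000 3.3000 3.5000 0.4000 0.0000 0.0000] k=[16 20 5 5 3 1 0 0]
t=20: x=[16.4000 18.1000 6.5000 4.8000 3.0000 1.1000 0.1000 0.0000] k=[14 16 9 6 2 4 2 0]

0.2000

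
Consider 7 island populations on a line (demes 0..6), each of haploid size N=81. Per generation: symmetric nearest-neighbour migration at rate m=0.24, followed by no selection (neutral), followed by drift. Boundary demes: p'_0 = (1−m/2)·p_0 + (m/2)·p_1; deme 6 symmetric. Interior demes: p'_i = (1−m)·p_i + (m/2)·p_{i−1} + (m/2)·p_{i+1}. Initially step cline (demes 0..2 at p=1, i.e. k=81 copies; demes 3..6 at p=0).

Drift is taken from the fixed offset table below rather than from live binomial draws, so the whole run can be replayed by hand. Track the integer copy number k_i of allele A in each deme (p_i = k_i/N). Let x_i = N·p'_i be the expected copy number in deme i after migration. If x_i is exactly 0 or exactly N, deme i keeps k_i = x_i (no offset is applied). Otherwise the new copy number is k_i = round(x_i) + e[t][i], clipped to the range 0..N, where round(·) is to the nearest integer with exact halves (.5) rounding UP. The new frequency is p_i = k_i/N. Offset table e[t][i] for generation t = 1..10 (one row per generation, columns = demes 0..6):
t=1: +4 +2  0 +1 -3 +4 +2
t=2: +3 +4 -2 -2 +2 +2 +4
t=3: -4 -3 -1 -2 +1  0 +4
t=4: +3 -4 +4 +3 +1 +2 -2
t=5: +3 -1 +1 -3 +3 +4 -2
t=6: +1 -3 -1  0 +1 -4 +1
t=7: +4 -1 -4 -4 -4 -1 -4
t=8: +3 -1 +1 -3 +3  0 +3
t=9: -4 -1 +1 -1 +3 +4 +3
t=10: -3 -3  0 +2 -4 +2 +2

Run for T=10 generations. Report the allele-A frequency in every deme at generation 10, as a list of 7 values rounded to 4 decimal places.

t=0: k=[81 81 81 0 0 0 0]
t=1: x=[81.0000 81.0000 71.2800 9.7200 0.0000 0.0000 0.0000] k=[81 81 71 11 0 0 0]
t=2: x=[81.0000 79.8000 65.0000 16.8800 1.3200 0.0000 0.0000] k=[81 81 63 15 3 0 0]
t=3: x=[81.0000 78.8400 59.4000 19.3200 4.0800 0.3600 0.0000] k=[81 76 58 17 5 0 0]
t=4: x=[80.4000 74.4400 55.2400 20.4800 5.8400 0.6000 0.0000] k=[81 70 59 23 7 3 0]
t=5: x=[79.6800 70.0000 56.0000 25.4000 8.4400 3.1200 0.3600] k=[81 69 57 22 11 7 0]
t=6: x=[79.5600 69.0000 54.2400 24.8800 11.8400 6.6400 0.8400] k=[81 66 53 25 13 3 2]
t=7: x=[79.2000 66.2400 51.2000 26.9200 13.2400 4.0800 2.1200] k=[81 65 47 23 9 3 0]
t=8: x=[79.0800 64.7600 46.2800 24.2000 9.9600 3.3600 0.3600] k=[81 64 47 21 13 3 3]
t=9: x=[78.9600 64.0000 45.9200 23.1600 12.7600 4.2000 3.0000] k=[75 63 47 22 16 8 6]
t=10: x=[73.5600 62.5200 45.9200 24.2800 15.7600 8.7200 6.2400] k=[71 60 46 26 12 11 8]

[0.8765, 0.7407, 0.5679, 0.3210, 0.1481, 0.1358, 0.0988]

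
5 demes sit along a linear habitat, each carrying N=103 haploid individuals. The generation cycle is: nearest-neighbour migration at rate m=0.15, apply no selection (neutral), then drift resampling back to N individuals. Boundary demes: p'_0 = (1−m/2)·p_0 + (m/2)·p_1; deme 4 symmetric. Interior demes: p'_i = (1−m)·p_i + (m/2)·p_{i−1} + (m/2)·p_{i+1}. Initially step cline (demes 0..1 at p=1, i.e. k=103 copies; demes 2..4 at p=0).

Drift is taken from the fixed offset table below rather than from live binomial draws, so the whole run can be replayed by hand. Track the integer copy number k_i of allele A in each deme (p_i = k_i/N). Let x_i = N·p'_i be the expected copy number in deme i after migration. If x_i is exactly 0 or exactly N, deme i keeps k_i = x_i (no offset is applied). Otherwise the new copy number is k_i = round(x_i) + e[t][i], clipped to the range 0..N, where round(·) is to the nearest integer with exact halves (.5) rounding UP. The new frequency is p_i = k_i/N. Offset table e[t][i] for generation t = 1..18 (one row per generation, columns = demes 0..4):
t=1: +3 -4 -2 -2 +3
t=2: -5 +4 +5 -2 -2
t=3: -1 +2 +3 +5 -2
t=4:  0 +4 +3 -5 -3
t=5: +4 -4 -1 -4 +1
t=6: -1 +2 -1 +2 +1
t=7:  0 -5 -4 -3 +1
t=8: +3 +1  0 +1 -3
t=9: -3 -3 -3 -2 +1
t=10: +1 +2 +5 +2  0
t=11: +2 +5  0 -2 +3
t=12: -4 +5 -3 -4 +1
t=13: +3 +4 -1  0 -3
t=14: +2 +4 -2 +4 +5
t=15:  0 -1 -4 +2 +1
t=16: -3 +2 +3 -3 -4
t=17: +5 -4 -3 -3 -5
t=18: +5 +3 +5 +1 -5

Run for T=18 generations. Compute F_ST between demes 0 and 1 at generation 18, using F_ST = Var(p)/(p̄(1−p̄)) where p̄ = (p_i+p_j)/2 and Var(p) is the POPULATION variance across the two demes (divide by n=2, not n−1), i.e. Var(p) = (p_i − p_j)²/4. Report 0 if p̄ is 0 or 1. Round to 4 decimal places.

t=0: k=[103 103 0 0 0]
t=1: x=[103.0000 95.2750 7.7250 0.0000 0.0000] k=[103 91 6 0 0]
t=2: x=[102.1000 85.5250 11.9250 0.4500 0.0000] k=[97 90 17 0 0]
t=3: x=[96.4750 85.0500 21.2000 1.2750 0.0000] k=[95 87 24 6 0]
t=4: x=[94.4000 82.8750 27.3750 6.9000 0.4500] k=[94 87 30 2 0]
t=5: x=[93.4750 83.2500 32.1750 3.9500 0.1500] k=[97 79 31 0 1]
t=6: x=[95.6500 76.7500 32.2750 2.4000 0.9250] k=[95 79 31 4 2]
t=7: x=[93.8000 76.6000 32.5750 5.8750 2.1500] k=[94 72 29 3 3]
t=8: x=[92.3500 70.4250 30.2750 4.9500 3.0000] k=[95 71 30 6 0]
t=9: x=[93.2000 69.7250 31.2750 7.3500 0.4500] k=[90 67 28 5 1]
t=10: x=[88.2750 65.8000 29.2000 6.4250 1.3000] k=[89 68 34 8 1]
t=11: x=[87.4250 67.0250 34.6000 9.4250 1.5250] k=[89 72 35 7 5]
t=12: x=[87.7250 70.5000 35.6750 8.9500 5.1500] k=[84 76 33 5 6]
t=13: x=[83.4000 73.3750 34.1250 7.1750 5.9250] k=[86 77 33 7 3]
t=14: x=[85.3250 74.3750 34.3500 8.6500 3.3000] k=[87 78 32 13 8]
t=15: x=[86.3250 75.2250 34.0250 14.0500 8.3750] k=[86 74 30 16 9]
t=16: x=[85.1000 71.6000 32.2500 16.5250 9.5250] k=[82 74 35 14 6]
t=17: x=[81.4000 71.6750 36.3500 14.9750 6.6000] k=[86 68 33 12 2]
t=18: x=[84.6500 66.7250 34.0500 12.8250 2.7500] k=[90 70 39 14 0]

0.0543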